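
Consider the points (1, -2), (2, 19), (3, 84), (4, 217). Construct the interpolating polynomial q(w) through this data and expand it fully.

q(w) = 4w^3 - 2w^2 - w - 3

Build the Lagrange basis polynomials:
L_0(w) = (w - 2)(w - 3)(w - 4) / [-6] = -(1/6)w^3 + (3/2)w^2 - (13/3)w + 4
L_1(w) = (w - 1)(w - 3)(w - 4) / [2] = (1/2)w^3 - 4w^2 + (19/2)w - 6
L_2(w) = (w - 1)(w - 2)(w - 4) / [-2] = -(1/2)w^3 + (7/2)w^2 - 7w + 4
L_3(w) = (w - 1)(w - 2)(w - 3) / [6] = (1/6)w^3 - w^2 + (11/6)w - 1
q(w) = (-2)·L_0 + 19·L_1 + 84·L_2 + 217·L_3
  (-2)·L_0(w) = (1/3)w^3 - 3w^2 + (26/3)w - 8
  19·L_1(w) = (19/2)w^3 - 76w^2 + (361/2)w - 114
  84·L_2(w) = -42w^3 + 294w^2 - 588w + 336
  217·L_3(w) = (217/6)w^3 - 217w^2 + (2387/6)w - 217
Adding term by term: 4w^3 - 2w^2 - w - 3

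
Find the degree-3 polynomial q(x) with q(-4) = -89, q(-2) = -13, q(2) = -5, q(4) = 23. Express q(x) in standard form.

Build the Lagrange basis polynomials:
L_0(x) = (x + 2)(x - 2)(x - 4) / [-96] = -(1/96)x^3 + (1/24)x^2 + (1/24)x - 1/6
L_1(x) = (x + 4)(x - 2)(x - 4) / [48] = (1/48)x^3 - (1/24)x^2 - (1/3)x + 2/3
L_2(x) = (x + 4)(x + 2)(x - 4) / [-48] = -(1/48)x^3 - (1/24)x^2 + (1/3)x + 2/3
L_3(x) = (x + 4)(x + 2)(x - 2) / [96] = (1/96)x^3 + (1/24)x^2 - (1/24)x - 1/6
q(x) = (-89)·L_0 + (-13)·L_1 + (-5)·L_2 + 23·L_3
  (-89)·L_0(x) = (89/96)x^3 - (89/24)x^2 - (89/24)x + 89/6
  (-13)·L_1(x) = -(13/48)x^3 + (13/24)x^2 + (13/3)x - 26/3
  (-5)·L_2(x) = (5/48)x^3 + (5/24)x^2 - (5/3)x - 10/3
  23·L_3(x) = (23/96)x^3 + (23/24)x^2 - (23/24)x - 23/6
Adding term by term: x^3 - 2x^2 - 2x - 1

q(x) = x^3 - 2x^2 - 2x - 1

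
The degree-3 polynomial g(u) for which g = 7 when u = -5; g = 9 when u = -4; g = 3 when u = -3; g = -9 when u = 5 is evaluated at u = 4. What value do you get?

-181/5

Using Newton's divided-difference form:
g[-5,-4] = (9 - 7) / (-4 - (-5)) = 2
g[-4,-3] = (3 - 9) / (-3 - (-4)) = -6
g[-3,5] = (-9 - 3) / (5 - (-3)) = -3/2
g[-5,-4,-3] = (-6 - 2) / (-3 - (-5)) = -4
g[-4,-3,5] = (-3/2 - (-6)) / (5 - (-4)) = 1/2
g[-5,-4,-3,5] = (1/2 - (-4)) / (5 - (-5)) = 9/20
g(4) = 7 + 2·(9) + (-4)·(9)·(8) + (9/20)·(9)·(8)·(7) = -181/5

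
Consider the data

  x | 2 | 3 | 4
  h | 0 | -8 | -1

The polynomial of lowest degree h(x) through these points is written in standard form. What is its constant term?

Build the Lagrange basis polynomials:
L_0(x) = (x - 3)(x - 4) / [2] = (1/2)x^2 - (7/2)x + 6
L_1(x) = (x - 2)(x - 4) / [-1] = -x^2 + 6x - 8
L_2(x) = (x - 2)(x - 3) / [2] = (1/2)x^2 - (5/2)x + 3
h(x) = 0·L_0 + (-8)·L_1 + (-1)·L_2
Only the constant term is needed; take it from each L_i and combine:
0·(6) + (-8)·(-8) + (-1)·(3) = 61

61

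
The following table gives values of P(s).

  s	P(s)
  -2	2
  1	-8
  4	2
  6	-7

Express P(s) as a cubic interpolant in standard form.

P(s) = -(241/720)s^3 + (1523/720)s^2 - (77/360)s - 287/30

L_0(s) = (s - 1)(s - 4)(s - 6) / [-144] = -(1/144)s^3 + (11/144)s^2 - (17/72)s + 1/6
L_1(s) = (s + 2)(s - 4)(s - 6) / [45] = (1/45)s^3 - (8/45)s^2 + (4/45)s + 16/15
L_2(s) = (s + 2)(s - 1)(s - 6) / [-36] = -(1/36)s^3 + (5/36)s^2 + (2/9)s - 1/3
L_3(s) = (s + 2)(s - 1)(s - 4) / [80] = (1/80)s^3 - (3/80)s^2 - (3/40)s + 1/10
P(s) = 2·L_0 + (-8)·L_1 + 2·L_2 + (-7)·L_3
  2·L_0(s) = -(1/72)s^3 + (11/72)s^2 - (17/36)s + 1/3
  (-8)·L_1(s) = -(8/45)s^3 + (64/45)s^2 - (32/45)s - 128/15
  2·L_2(s) = -(1/18)s^3 + (5/18)s^2 + (4/9)s - 2/3
  (-7)·L_3(s) = -(7/80)s^3 + (21/80)s^2 + (21/40)s - 7/10
Adding term by term: -(241/720)s^3 + (1523/720)s^2 - (77/360)s - 287/30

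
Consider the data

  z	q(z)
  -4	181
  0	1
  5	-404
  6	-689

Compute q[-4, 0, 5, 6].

q[-4,0] = (1 - 181) / (0 - (-4)) = -45
q[0,5] = (-404 - 1) / (5 - 0) = -81
q[5,6] = (-689 - (-404)) / (6 - 5) = -285
q[-4,0,5] = (-81 - (-45)) / (5 - (-4)) = -4
q[0,5,6] = (-285 - (-81)) / (6 - 0) = -34
q[-4,0,5,6] = (-34 - (-4)) / (6 - (-4)) = -3

-3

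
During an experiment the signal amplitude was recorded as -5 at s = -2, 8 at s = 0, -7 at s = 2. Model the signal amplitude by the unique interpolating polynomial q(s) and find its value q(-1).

5

Using Newton's divided-difference form:
q[-2,0] = (8 - (-5)) / (0 - (-2)) = 13/2
q[0,2] = (-7 - 8) / (2 - 0) = -15/2
q[-2,0,2] = (-15/2 - 13/2) / (2 - (-2)) = -7/2
q(-1) = -5 + (13/2)·(1) + (-7/2)·(1)·(-1) = 5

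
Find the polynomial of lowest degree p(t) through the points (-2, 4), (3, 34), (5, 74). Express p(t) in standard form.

Newton's divided differences:
p[-2,3] = (34 - 4) / (3 - (-2)) = 6
p[3,5] = (74 - 34) / (5 - 3) = 20
p[-2,3,5] = (20 - 6) / (5 - (-2)) = 2
p(t) = 4 + 6·(t + 2) + 2·(t + 2)(t - 3)
Expanding: p(t) = 2t^2 + 4t + 4

p(t) = 2t^2 + 4t + 4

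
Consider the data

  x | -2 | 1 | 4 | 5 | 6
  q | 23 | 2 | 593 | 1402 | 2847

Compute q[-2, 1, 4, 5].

17

q[-2,1] = (2 - 23) / (1 - (-2)) = -7
q[1,4] = (593 - 2) / (4 - 1) = 197
q[4,5] = (1402 - 593) / (5 - 4) = 809
q[-2,1,4] = (197 - (-7)) / (4 - (-2)) = 34
q[1,4,5] = (809 - 197) / (5 - 1) = 153
q[-2,1,4,5] = (153 - 34) / (5 - (-2)) = 17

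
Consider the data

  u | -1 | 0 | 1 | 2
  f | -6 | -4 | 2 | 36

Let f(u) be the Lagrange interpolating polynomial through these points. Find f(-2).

-28

Evaluate each Lagrange basis at u = -2:
L_0(-2) = (-2)·(-3)·(-4)/[(-1)·(-2)·(-3)] = 4
L_1(-2) = (-1)·(-3)·(-4)/[(1)·(-1)·(-2)] = -6
L_2(-2) = (-1)·(-2)·(-4)/[(2)·(1)·(-1)] = 4
L_3(-2) = (-1)·(-2)·(-3)/[(3)·(2)·(1)] = -1
Sum: (-6)·(4) + (-4)·(-6) + 2·(4) + 36·(-1) = -28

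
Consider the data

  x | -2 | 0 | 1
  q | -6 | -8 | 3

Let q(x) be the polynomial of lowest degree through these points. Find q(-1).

-11

Evaluate each Lagrange basis at x = -1:
L_0(-1) = (-1)·(-2)/[(-2)·(-3)] = 1/3
L_1(-1) = (1)·(-2)/[(2)·(-1)] = 1
L_2(-1) = (1)·(-1)/[(3)·(1)] = -1/3
Sum: (-6)·(1/3) + (-8)·(1) + 3·(-1/3) = -11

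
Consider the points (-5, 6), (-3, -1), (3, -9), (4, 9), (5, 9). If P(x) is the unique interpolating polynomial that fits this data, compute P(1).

-1643/35

Evaluate each Lagrange basis at x = 1:
L_0(1) = (4)·(-2)·(-3)·(-4)/[(-2)·(-8)·(-9)·(-10)] = -1/15
L_1(1) = (6)·(-2)·(-3)·(-4)/[(2)·(-6)·(-7)·(-8)] = 3/14
L_2(1) = (6)·(4)·(-3)·(-4)/[(8)·(6)·(-1)·(-2)] = 3
L_3(1) = (6)·(4)·(-2)·(-4)/[(9)·(7)·(1)·(-1)] = -64/21
L_4(1) = (6)·(4)·(-2)·(-3)/[(10)·(8)·(2)·(1)] = 9/10
Sum: 6·(-1/15) + (-1)·(3/14) + (-9)·(3) + 9·(-64/21) + 9·(9/10) = -1643/35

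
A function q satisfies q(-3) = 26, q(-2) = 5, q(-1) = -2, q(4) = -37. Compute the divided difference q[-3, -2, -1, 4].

q[-3,-2] = (5 - 26) / (-2 - (-3)) = -21
q[-2,-1] = (-2 - 5) / (-1 - (-2)) = -7
q[-1,4] = (-37 - (-2)) / (4 - (-1)) = -7
q[-3,-2,-1] = (-7 - (-21)) / (-1 - (-3)) = 7
q[-2,-1,4] = (-7 - (-7)) / (4 - (-2)) = 0
q[-3,-2,-1,4] = (0 - 7) / (4 - (-3)) = -1

-1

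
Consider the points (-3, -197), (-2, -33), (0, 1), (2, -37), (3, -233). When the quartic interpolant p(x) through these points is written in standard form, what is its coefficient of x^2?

3

L_0(x) = (x + 2)x(x - 2)(x - 3) / [90] = (1/90)x^4 - (1/30)x^3 - (2/45)x^2 + (2/15)x
L_1(x) = (x + 3)x(x - 2)(x - 3) / [-40] = -(1/40)x^4 + (1/20)x^3 + (9/40)x^2 - (9/20)x
L_2(x) = (x + 3)(x + 2)(x - 2)(x - 3) / [36] = (1/36)x^4 - (13/36)x^2 + 1
L_3(x) = (x + 3)(x + 2)x(x - 3) / [-40] = -(1/40)x^4 - (1/20)x^3 + (9/40)x^2 + (9/20)x
L_4(x) = (x + 3)(x + 2)x(x - 2) / [90] = (1/90)x^4 + (1/30)x^3 - (2/45)x^2 - (2/15)x
p(x) = (-197)·L_0 + (-33)·L_1 + 1·L_2 + (-37)·L_3 + (-233)·L_4
Only the coefficient of x^2 is needed; take it from each L_i and combine:
(-197)·(-2/45) + (-33)·(9/40) + 1·(-13/36) + (-37)·(9/40) + (-233)·(-2/45) = 3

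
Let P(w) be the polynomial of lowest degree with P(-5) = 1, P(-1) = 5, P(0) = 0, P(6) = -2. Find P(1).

Using Newton's divided-difference form:
P[-5,-1] = (5 - 1) / (-1 - (-5)) = 1
P[-1,0] = (0 - 5) / (0 - (-1)) = -5
P[0,6] = (-2 - 0) / (6 - 0) = -1/3
P[-5,-1,0] = (-5 - 1) / (0 - (-5)) = -6/5
P[-1,0,6] = (-1/3 - (-5)) / (6 - (-1)) = 2/3
P[-5,-1,0,6] = (2/3 - (-6/5)) / (6 - (-5)) = 28/165
P(1) = 1 + 1·(6) + (-6/5)·(6)·(2) + (28/165)·(6)·(2)·(1) = -59/11

-59/11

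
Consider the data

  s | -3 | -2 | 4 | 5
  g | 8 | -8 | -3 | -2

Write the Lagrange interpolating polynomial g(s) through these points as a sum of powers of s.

g(s) = -(25/84)s^3 + (59/28)s^2 + (4/21)s - 129/7

L_0(s) = (s + 2)(s - 4)(s - 5) / [-56] = -(1/56)s^3 + (1/8)s^2 - (1/28)s - 5/7
L_1(s) = (s + 3)(s - 4)(s - 5) / [42] = (1/42)s^3 - (1/7)s^2 - (1/6)s + 10/7
L_2(s) = (s + 3)(s + 2)(s - 5) / [-42] = -(1/42)s^3 + (19/42)s + 5/7
L_3(s) = (s + 3)(s + 2)(s - 4) / [56] = (1/56)s^3 + (1/56)s^2 - (1/4)s - 3/7
g(s) = 8·L_0 + (-8)·L_1 + (-3)·L_2 + (-2)·L_3
  8·L_0(s) = -(1/7)s^3 + s^2 - (2/7)s - 40/7
  (-8)·L_1(s) = -(4/21)s^3 + (8/7)s^2 + (4/3)s - 80/7
  (-3)·L_2(s) = (1/14)s^3 - (19/14)s - 15/7
  (-2)·L_3(s) = -(1/28)s^3 - (1/28)s^2 + (1/2)s + 6/7
Adding term by term: -(25/84)s^3 + (59/28)s^2 + (4/21)s - 129/7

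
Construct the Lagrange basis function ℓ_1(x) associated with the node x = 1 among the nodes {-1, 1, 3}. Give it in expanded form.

ℓ_1(x) = (x + 1)(x - 3) / [(2)·(-2)]
       = (x^2 - 2x - 3) / (-4)

ℓ_1(x) = -(1/4)x^2 + (1/2)x + 3/4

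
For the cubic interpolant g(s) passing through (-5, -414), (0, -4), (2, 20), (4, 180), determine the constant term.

-4

L_0(s) = s(s - 2)(s - 4) / [-315] = -(1/315)s^3 + (2/105)s^2 - (8/315)s
L_1(s) = (s + 5)(s - 2)(s - 4) / [40] = (1/40)s^3 - (1/40)s^2 - (11/20)s + 1
L_2(s) = (s + 5)s(s - 4) / [-28] = -(1/28)s^3 - (1/28)s^2 + (5/7)s
L_3(s) = (s + 5)s(s - 2) / [72] = (1/72)s^3 + (1/24)s^2 - (5/36)s
g(s) = (-414)·L_0 + (-4)·L_1 + 20·L_2 + 180·L_3
Only the constant term is needed; take it from each L_i and combine:
(-414)·(0) + (-4)·(1) + 20·(0) + 180·(0) = -4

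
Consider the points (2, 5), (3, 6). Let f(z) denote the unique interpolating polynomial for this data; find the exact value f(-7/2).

-1/2

Evaluate each Lagrange basis at z = -7/2:
L_0(-7/2) = (-13/2)/[(-1)] = 13/2
L_1(-7/2) = (-11/2)/[(1)] = -11/2
Sum: 5·(13/2) + 6·(-11/2) = -1/2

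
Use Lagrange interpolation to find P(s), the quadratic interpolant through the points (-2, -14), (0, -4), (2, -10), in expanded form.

P(s) = -2s^2 + s - 4

Build the Lagrange basis polynomials:
L_0(s) = s(s - 2) / [8] = (1/8)s^2 - (1/4)s
L_1(s) = (s + 2)(s - 2) / [-4] = -(1/4)s^2 + 1
L_2(s) = (s + 2)s / [8] = (1/8)s^2 + (1/4)s
P(s) = (-14)·L_0 + (-4)·L_1 + (-10)·L_2
  (-14)·L_0(s) = -(7/4)s^2 + (7/2)s
  (-4)·L_1(s) = s^2 - 4
  (-10)·L_2(s) = -(5/4)s^2 - (5/2)s
Adding term by term: -2s^2 + s - 4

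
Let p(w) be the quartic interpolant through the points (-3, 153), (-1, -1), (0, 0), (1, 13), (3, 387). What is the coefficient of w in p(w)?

3

L_0(w) = (w + 1)w(w - 1)(w - 3) / [144] = (1/144)w^4 - (1/48)w^3 - (1/144)w^2 + (1/48)w
L_1(w) = (w + 3)w(w - 1)(w - 3) / [-16] = -(1/16)w^4 + (1/16)w^3 + (9/16)w^2 - (9/16)w
L_2(w) = (w + 3)(w + 1)(w - 1)(w - 3) / [9] = (1/9)w^4 - (10/9)w^2 + 1
L_3(w) = (w + 3)(w + 1)w(w - 3) / [-16] = -(1/16)w^4 - (1/16)w^3 + (9/16)w^2 + (9/16)w
L_4(w) = (w + 3)(w + 1)w(w - 1) / [144] = (1/144)w^4 + (1/48)w^3 - (1/144)w^2 - (1/48)w
p(w) = 153·L_0 + (-1)·L_1 + 0·L_2 + 13·L_3 + 387·L_4
Only the coefficient of w is needed; take it from each L_i and combine:
153·(1/48) + (-1)·(-9/16) + 0·(0) + 13·(9/16) + 387·(-1/48) = 3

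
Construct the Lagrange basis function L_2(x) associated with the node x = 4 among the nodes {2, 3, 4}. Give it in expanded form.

L_2(x) = (1/2)x^2 - (5/2)x + 3

L_2(x) = (x - 2)(x - 3) / [(2)·(1)]
       = (x^2 - 5x + 6) / (2)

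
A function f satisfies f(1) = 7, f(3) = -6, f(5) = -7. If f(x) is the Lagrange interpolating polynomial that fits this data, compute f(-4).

92

Evaluate each Lagrange basis at x = -4:
L_0(-4) = (-7)·(-9)/[(-2)·(-4)] = 63/8
L_1(-4) = (-5)·(-9)/[(2)·(-2)] = -45/4
L_2(-4) = (-5)·(-7)/[(4)·(2)] = 35/8
Sum: 7·(63/8) + (-6)·(-45/4) + (-7)·(35/8) = 92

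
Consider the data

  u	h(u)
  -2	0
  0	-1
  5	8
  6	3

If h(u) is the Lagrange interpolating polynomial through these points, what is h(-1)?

L_0(-1) = (-1)·(-6)·(-7)/[(-2)·(-7)·(-8)] = 3/8
L_1(-1) = (1)·(-6)·(-7)/[(2)·(-5)·(-6)] = 7/10
L_2(-1) = (1)·(-1)·(-7)/[(7)·(5)·(-1)] = -1/5
L_3(-1) = (1)·(-1)·(-6)/[(8)·(6)·(1)] = 1/8
Sum: 0 + (-1)·(7/10) + 8·(-1/5) + 3·(1/8) = -77/40

-77/40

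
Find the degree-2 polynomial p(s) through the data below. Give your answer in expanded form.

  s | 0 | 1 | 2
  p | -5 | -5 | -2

p(s) = (3/2)s^2 - (3/2)s - 5

Build the Lagrange basis polynomials:
L_0(s) = (s - 1)(s - 2) / [2] = (1/2)s^2 - (3/2)s + 1
L_1(s) = s(s - 2) / [-1] = -s^2 + 2s
L_2(s) = s(s - 1) / [2] = (1/2)s^2 - (1/2)s
p(s) = (-5)·L_0 + (-5)·L_1 + (-2)·L_2
  (-5)·L_0(s) = -(5/2)s^2 + (15/2)s - 5
  (-5)·L_1(s) = 5s^2 - 10s
  (-2)·L_2(s) = -s^2 + s
Adding term by term: (3/2)s^2 - (3/2)s - 5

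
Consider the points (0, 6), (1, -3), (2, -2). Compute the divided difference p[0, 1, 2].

p[0,1] = (-3 - 6) / (1 - 0) = -9
p[1,2] = (-2 - (-3)) / (2 - 1) = 1
p[0,1,2] = (1 - (-9)) / (2 - 0) = 5

5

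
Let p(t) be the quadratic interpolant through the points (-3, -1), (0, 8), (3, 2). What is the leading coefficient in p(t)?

The leading coefficient equals the top divided difference p[-3,0,3].
p[-3,0] = (8 - (-1)) / (0 - (-3)) = 3
p[0,3] = (2 - 8) / (3 - 0) = -2
p[-3,0,3] = (-2 - 3) / (3 - (-3)) = -5/6

-5/6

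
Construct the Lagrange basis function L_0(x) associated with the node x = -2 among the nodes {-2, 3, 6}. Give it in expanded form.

L_0(x) = (1/40)x^2 - (9/40)x + 9/20

L_0(x) = (x - 3)(x - 6) / [(-5)·(-8)]
       = (x^2 - 9x + 18) / (40)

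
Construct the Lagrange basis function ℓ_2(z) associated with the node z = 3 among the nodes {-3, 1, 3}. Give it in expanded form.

ℓ_2(z) = (1/12)z^2 + (1/6)z - 1/4

ℓ_2(z) = (z + 3)(z - 1) / [(6)·(2)]
       = (z^2 + 2z - 3) / (12)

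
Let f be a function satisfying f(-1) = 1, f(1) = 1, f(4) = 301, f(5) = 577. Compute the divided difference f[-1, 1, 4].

f[-1,1] = (1 - 1) / (1 - (-1)) = 0
f[1,4] = (301 - 1) / (4 - 1) = 100
f[-1,1,4] = (100 - 0) / (4 - (-1)) = 20

20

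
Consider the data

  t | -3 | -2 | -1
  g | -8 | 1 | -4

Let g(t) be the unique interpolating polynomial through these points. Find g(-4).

-31

L_0(-4) = (-2)·(-3)/[(-1)·(-2)] = 3
L_1(-4) = (-1)·(-3)/[(1)·(-1)] = -3
L_2(-4) = (-1)·(-2)/[(2)·(1)] = 1
Sum: (-8)·(3) + 1·(-3) + (-4)·(1) = -31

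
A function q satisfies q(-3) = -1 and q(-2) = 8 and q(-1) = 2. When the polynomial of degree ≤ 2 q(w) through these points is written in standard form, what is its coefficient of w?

-57/2

Build the Lagrange basis polynomials:
L_0(w) = (w + 2)(w + 1) / [2] = (1/2)w^2 + (3/2)w + 1
L_1(w) = (w + 3)(w + 1) / [-1] = -w^2 - 4w - 3
L_2(w) = (w + 3)(w + 2) / [2] = (1/2)w^2 + (5/2)w + 3
q(w) = (-1)·L_0 + 8·L_1 + 2·L_2
Only the coefficient of w is needed; take it from each L_i and combine:
(-1)·(3/2) + 8·(-4) + 2·(5/2) = -57/2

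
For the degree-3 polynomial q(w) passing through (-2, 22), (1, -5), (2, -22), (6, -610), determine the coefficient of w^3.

Build the Lagrange basis polynomials:
L_0(w) = (w - 1)(w - 2)(w - 6) / [-96] = -(1/96)w^3 + (3/32)w^2 - (5/24)w + 1/8
L_1(w) = (w + 2)(w - 2)(w - 6) / [15] = (1/15)w^3 - (2/5)w^2 - (4/15)w + 8/5
L_2(w) = (w + 2)(w - 1)(w - 6) / [-16] = -(1/16)w^3 + (5/16)w^2 + (1/2)w - 3/4
L_3(w) = (w + 2)(w - 1)(w - 2) / [160] = (1/160)w^3 - (1/160)w^2 - (1/40)w + 1/40
q(w) = 22·L_0 + (-5)·L_1 + (-22)·L_2 + (-610)·L_3
Only the coefficient of w^3 is needed; take it from each L_i and combine:
22·(-1/96) + (-5)·(1/15) + (-22)·(-1/16) + (-610)·(1/160) = -3

-3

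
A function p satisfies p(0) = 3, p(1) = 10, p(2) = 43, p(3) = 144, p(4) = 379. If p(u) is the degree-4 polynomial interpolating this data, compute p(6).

1635

Evaluate each Lagrange basis at u = 6:
L_0(6) = (5)·(4)·(3)·(2)/[(-1)·(-2)·(-3)·(-4)] = 5
L_1(6) = (6)·(4)·(3)·(2)/[(1)·(-1)·(-2)·(-3)] = -24
L_2(6) = (6)·(5)·(3)·(2)/[(2)·(1)·(-1)·(-2)] = 45
L_3(6) = (6)·(5)·(4)·(2)/[(3)·(2)·(1)·(-1)] = -40
L_4(6) = (6)·(5)·(4)·(3)/[(4)·(3)·(2)·(1)] = 15
Sum: 3·(5) + 10·(-24) + 43·(45) + 144·(-40) + 379·(15) = 1635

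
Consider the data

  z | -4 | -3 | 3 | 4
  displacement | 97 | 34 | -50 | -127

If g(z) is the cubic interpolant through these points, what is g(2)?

L_0(2) = (5)·(-1)·(-2)/[(-1)·(-7)·(-8)] = -5/28
L_1(2) = (6)·(-1)·(-2)/[(1)·(-6)·(-7)] = 2/7
L_2(2) = (6)·(5)·(-2)/[(7)·(6)·(-1)] = 10/7
L_3(2) = (6)·(5)·(-1)/[(8)·(7)·(1)] = -15/28
Sum: 97·(-5/28) + 34·(2/7) + (-50)·(10/7) + (-127)·(-15/28) = -11

-11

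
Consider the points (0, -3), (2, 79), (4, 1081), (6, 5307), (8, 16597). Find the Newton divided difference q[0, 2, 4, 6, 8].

4

q[0,2] = (79 - (-3)) / (2 - 0) = 41
q[2,4] = (1081 - 79) / (4 - 2) = 501
q[4,6] = (5307 - 1081) / (6 - 4) = 2113
q[6,8] = (16597 - 5307) / (8 - 6) = 5645
q[0,2,4] = (501 - 41) / (4 - 0) = 115
q[2,4,6] = (2113 - 501) / (6 - 2) = 403
q[4,6,8] = (5645 - 2113) / (8 - 4) = 883
q[0,2,4,6] = (403 - 115) / (6 - 0) = 48
q[2,4,6,8] = (883 - 403) / (8 - 2) = 80
q[0,2,4,6,8] = (80 - 48) / (8 - 0) = 4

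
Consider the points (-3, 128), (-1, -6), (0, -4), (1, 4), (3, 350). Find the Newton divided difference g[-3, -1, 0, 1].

-5

g[-3,-1] = (-6 - 128) / (-1 - (-3)) = -67
g[-1,0] = (-4 - (-6)) / (0 - (-1)) = 2
g[0,1] = (4 - (-4)) / (1 - 0) = 8
g[-3,-1,0] = (2 - (-67)) / (0 - (-3)) = 23
g[-1,0,1] = (8 - 2) / (1 - (-1)) = 3
g[-3,-1,0,1] = (3 - 23) / (1 - (-3)) = -5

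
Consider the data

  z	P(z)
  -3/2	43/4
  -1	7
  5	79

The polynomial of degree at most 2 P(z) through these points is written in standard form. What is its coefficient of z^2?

L_0(z) = (z + 1)(z - 5) / [13/4] = (4/13)z^2 - (16/13)z - 20/13
L_1(z) = (z + 3/2)(z - 5) / [-3] = -(1/3)z^2 + (7/6)z + 5/2
L_2(z) = (z + 3/2)(z + 1) / [39] = (1/39)z^2 + (5/78)z + 1/26
P(z) = (43/4)·L_0 + 7·L_1 + 79·L_2
Only the coefficient of z^2 is needed; take it from each L_i and combine:
(43/4)·(4/13) + 7·(-1/3) + 79·(1/39) = 3

3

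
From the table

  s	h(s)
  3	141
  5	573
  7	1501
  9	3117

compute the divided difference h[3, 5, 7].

62

h[3,5] = (573 - 141) / (5 - 3) = 216
h[5,7] = (1501 - 573) / (7 - 5) = 464
h[3,5,7] = (464 - 216) / (7 - 3) = 62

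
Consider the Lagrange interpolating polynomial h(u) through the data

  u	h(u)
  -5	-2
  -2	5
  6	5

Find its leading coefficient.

-7/33

The leading coefficient equals the top divided difference h[-5,-2,6].
h[-5,-2] = (5 - (-2)) / (-2 - (-5)) = 7/3
h[-2,6] = (5 - 5) / (6 - (-2)) = 0
h[-5,-2,6] = (0 - 7/3) / (6 - (-5)) = -7/33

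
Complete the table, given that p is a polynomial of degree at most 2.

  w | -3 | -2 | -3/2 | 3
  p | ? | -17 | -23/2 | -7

-31

The 3 known values determine p uniquely (degree ≤ 2).
Evaluate each Lagrange basis at w = -3:
L_0(-3) = (-3/2)·(-6)/[(-1/2)·(-5)] = 18/5
L_1(-3) = (-1)·(-6)/[(1/2)·(-9/2)] = -8/3
L_2(-3) = (-1)·(-3/2)/[(5)·(9/2)] = 1/15
Sum: (-17)·(18/5) + (-23/2)·(-8/3) + (-7)·(1/15) = -31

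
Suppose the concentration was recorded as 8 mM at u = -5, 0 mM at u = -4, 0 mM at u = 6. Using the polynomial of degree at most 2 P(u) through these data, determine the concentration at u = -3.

Using Newton's divided-difference form:
P[-5,-4] = (0 - 8) / (-4 - (-5)) = -8
P[-4,6] = (0 - 0) / (6 - (-4)) = 0
P[-5,-4,6] = (0 - (-8)) / (6 - (-5)) = 8/11
P(-3) = 8 + (-8)·(2) + (8/11)·(2)·(1) = -72/11

-72/11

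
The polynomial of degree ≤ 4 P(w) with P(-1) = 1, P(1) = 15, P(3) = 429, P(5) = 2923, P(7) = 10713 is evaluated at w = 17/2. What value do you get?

L_0(17/2) = (15/2)·(11/2)·(7/2)·(3/2)/[(-2)·(-4)·(-6)·(-8)] = 1155/2048
L_1(17/2) = (19/2)·(11/2)·(7/2)·(3/2)/[(2)·(-2)·(-4)·(-6)] = -1463/512
L_2(17/2) = (19/2)·(15/2)·(7/2)·(3/2)/[(4)·(2)·(-2)·(-4)] = 5985/1024
L_3(17/2) = (19/2)·(15/2)·(11/2)·(3/2)/[(6)·(4)·(2)·(-2)] = -3135/512
L_4(17/2) = (19/2)·(15/2)·(11/2)·(7/2)/[(8)·(6)·(4)·(2)] = 7315/2048
Sum: 1·(1155/2048) + 15·(-1463/512) + 429·(5985/1024) + 2923·(-3135/512) + 10713·(7315/2048) = 182655/8

182655/8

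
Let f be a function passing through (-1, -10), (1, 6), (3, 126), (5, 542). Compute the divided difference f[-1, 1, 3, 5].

f[-1,1] = (6 - (-10)) / (1 - (-1)) = 8
f[1,3] = (126 - 6) / (3 - 1) = 60
f[3,5] = (542 - 126) / (5 - 3) = 208
f[-1,1,3] = (60 - 8) / (3 - (-1)) = 13
f[1,3,5] = (208 - 60) / (5 - 1) = 37
f[-1,1,3,5] = (37 - 13) / (5 - (-1)) = 4

4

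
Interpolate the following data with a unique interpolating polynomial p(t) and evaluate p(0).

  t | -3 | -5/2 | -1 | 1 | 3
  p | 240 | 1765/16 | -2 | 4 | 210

Evaluate each Lagrange basis at t = 0:
L_0(0) = (5/2)·(1)·(-1)·(-3)/[(-1/2)·(-2)·(-4)·(-6)] = 5/16
L_1(0) = (3)·(1)·(-1)·(-3)/[(1/2)·(-3/2)·(-7/2)·(-11/2)] = -48/77
L_2(0) = (3)·(5/2)·(-1)·(-3)/[(2)·(3/2)·(-2)·(-4)] = 15/16
L_3(0) = (3)·(5/2)·(1)·(-3)/[(4)·(7/2)·(2)·(-2)] = 45/112
L_4(0) = (3)·(5/2)·(1)·(-1)/[(6)·(11/2)·(4)·(2)] = -5/176
Sum: 240·(5/16) + 1765/16·(-48/77) + (-2)·(15/16) + 4·(45/112) + 210·(-5/176) = 0

0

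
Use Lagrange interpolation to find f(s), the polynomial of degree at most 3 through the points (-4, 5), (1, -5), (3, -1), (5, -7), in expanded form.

f(s) = -(17/84)s^3 + (4/7)s^2 + (197/84)s - 54/7

Build the Lagrange basis polynomials:
L_0(s) = (s - 1)(s - 3)(s - 5) / [-315] = -(1/315)s^3 + (1/35)s^2 - (23/315)s + 1/21
L_1(s) = (s + 4)(s - 3)(s - 5) / [40] = (1/40)s^3 - (1/10)s^2 - (17/40)s + 3/2
L_2(s) = (s + 4)(s - 1)(s - 5) / [-28] = -(1/28)s^3 + (1/14)s^2 + (19/28)s - 5/7
L_3(s) = (s + 4)(s - 1)(s - 3) / [72] = (1/72)s^3 - (13/72)s + 1/6
f(s) = 5·L_0 + (-5)·L_1 + (-1)·L_2 + (-7)·L_3
  5·L_0(s) = -(1/63)s^3 + (1/7)s^2 - (23/63)s + 5/21
  (-5)·L_1(s) = -(1/8)s^3 + (1/2)s^2 + (17/8)s - 15/2
  (-1)·L_2(s) = (1/28)s^3 - (1/14)s^2 - (19/28)s + 5/7
  (-7)·L_3(s) = -(7/72)s^3 + (91/72)s - 7/6
Adding term by term: -(17/84)s^3 + (4/7)s^2 + (197/84)s - 54/7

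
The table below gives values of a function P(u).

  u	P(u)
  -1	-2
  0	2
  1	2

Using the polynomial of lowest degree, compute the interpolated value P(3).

Using Newton's divided-difference form:
P[-1,0] = (2 - (-2)) / (0 - (-1)) = 4
P[0,1] = (2 - 2) / (1 - 0) = 0
P[-1,0,1] = (0 - 4) / (1 - (-1)) = -2
P(3) = -2 + 4·(4) + (-2)·(4)·(3) = -10

-10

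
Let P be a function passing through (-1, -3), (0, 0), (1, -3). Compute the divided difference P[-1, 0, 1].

-3

P[-1,0] = (0 - (-3)) / (0 - (-1)) = 3
P[0,1] = (-3 - 0) / (1 - 0) = -3
P[-1,0,1] = (-3 - 3) / (1 - (-1)) = -3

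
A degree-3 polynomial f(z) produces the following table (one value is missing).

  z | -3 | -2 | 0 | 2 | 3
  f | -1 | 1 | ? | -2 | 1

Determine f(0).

-9/10

The 4 known values determine f uniquely (degree ≤ 3).
Evaluate each Lagrange basis at z = 0:
L_0(0) = (2)·(-2)·(-3)/[(-1)·(-5)·(-6)] = -2/5
L_1(0) = (3)·(-2)·(-3)/[(1)·(-4)·(-5)] = 9/10
L_2(0) = (3)·(2)·(-3)/[(5)·(4)·(-1)] = 9/10
L_3(0) = (3)·(2)·(-2)/[(6)·(5)·(1)] = -2/5
Sum: (-1)·(-2/5) + 1·(9/10) + (-2)·(9/10) + 1·(-2/5) = -9/10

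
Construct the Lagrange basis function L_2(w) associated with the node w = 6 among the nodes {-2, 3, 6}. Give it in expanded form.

L_2(w) = (w + 2)(w - 3) / [(8)·(3)]
       = (w^2 - w - 6) / (24)

L_2(w) = (1/24)w^2 - (1/24)w - 1/4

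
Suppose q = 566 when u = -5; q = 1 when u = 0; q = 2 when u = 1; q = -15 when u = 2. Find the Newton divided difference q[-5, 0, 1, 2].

-4

q[-5,0] = (1 - 566) / (0 - (-5)) = -113
q[0,1] = (2 - 1) / (1 - 0) = 1
q[1,2] = (-15 - 2) / (2 - 1) = -17
q[-5,0,1] = (1 - (-113)) / (1 - (-5)) = 19
q[0,1,2] = (-17 - 1) / (2 - 0) = -9
q[-5,0,1,2] = (-9 - 19) / (2 - (-5)) = -4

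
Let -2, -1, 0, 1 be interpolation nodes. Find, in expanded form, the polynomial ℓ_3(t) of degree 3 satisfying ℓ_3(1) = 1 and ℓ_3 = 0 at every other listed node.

ℓ_3(t) = (1/6)t^3 + (1/2)t^2 + (1/3)t

ℓ_3(t) = (t + 2)(t + 1)t / [(3)·(2)·(1)]
       = (t^3 + 3t^2 + 2t) / (6)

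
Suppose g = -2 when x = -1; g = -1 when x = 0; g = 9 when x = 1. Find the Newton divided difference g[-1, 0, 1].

9/2

g[-1,0] = (-1 - (-2)) / (0 - (-1)) = 1
g[0,1] = (9 - (-1)) / (1 - 0) = 10
g[-1,0,1] = (10 - 1) / (1 - (-1)) = 9/2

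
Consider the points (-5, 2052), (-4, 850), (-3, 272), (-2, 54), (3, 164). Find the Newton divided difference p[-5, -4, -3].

p[-5,-4] = (850 - 2052) / (-4 - (-5)) = -1202
p[-4,-3] = (272 - 850) / (-3 - (-4)) = -578
p[-5,-4,-3] = (-578 - (-1202)) / (-3 - (-5)) = 312

312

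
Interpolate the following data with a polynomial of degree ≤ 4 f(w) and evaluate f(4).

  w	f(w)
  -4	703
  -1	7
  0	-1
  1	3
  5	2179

927

Using Newton's divided-difference form:
f[-4,-1] = (7 - 703) / (-1 - (-4)) = -232
f[-1,0] = (-1 - 7) / (0 - (-1)) = -8
f[0,1] = (3 - (-1)) / (1 - 0) = 4
f[1,5] = (2179 - 3) / (5 - 1) = 544
f[-4,-1,0] = (-8 - (-232)) / (0 - (-4)) = 56
f[-1,0,1] = (4 - (-8)) / (1 - (-1)) = 6
f[0,1,5] = (544 - 4) / (5 - 0) = 108
f[-4,-1,0,1] = (6 - 56) / (1 - (-4)) = -10
f[-1,0,1,5] = (108 - 6) / (5 - (-1)) = 17
f[-4,-1,0,1,5] = (17 - (-10)) / (5 - (-4)) = 3
f(4) = 703 + (-232)·(8) + 56·(8)·(5) + (-10)·(8)·(5)·(4) + 3·(8)·(5)·(4)·(3) = 927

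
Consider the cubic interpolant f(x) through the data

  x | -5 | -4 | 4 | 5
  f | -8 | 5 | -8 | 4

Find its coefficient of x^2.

-1/18

Build the Lagrange basis polynomials:
L_0(x) = (x + 4)(x - 4)(x - 5) / [-90] = -(1/90)x^3 + (1/18)x^2 + (8/45)x - 8/9
L_1(x) = (x + 5)(x - 4)(x - 5) / [72] = (1/72)x^3 - (1/18)x^2 - (25/72)x + 25/18
L_2(x) = (x + 5)(x + 4)(x - 5) / [-72] = -(1/72)x^3 - (1/18)x^2 + (25/72)x + 25/18
L_3(x) = (x + 5)(x + 4)(x - 4) / [90] = (1/90)x^3 + (1/18)x^2 - (8/45)x - 8/9
f(x) = (-8)·L_0 + 5·L_1 + (-8)·L_2 + 4·L_3
Only the coefficient of x^2 is needed; take it from each L_i and combine:
(-8)·(1/18) + 5·(-1/18) + (-8)·(-1/18) + 4·(1/18) = -1/18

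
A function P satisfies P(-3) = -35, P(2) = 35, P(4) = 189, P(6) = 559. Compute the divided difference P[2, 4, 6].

27

P[2,4] = (189 - 35) / (4 - 2) = 77
P[4,6] = (559 - 189) / (6 - 4) = 185
P[2,4,6] = (185 - 77) / (6 - 2) = 27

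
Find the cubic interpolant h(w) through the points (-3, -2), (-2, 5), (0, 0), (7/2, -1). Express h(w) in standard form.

Newton's divided differences:
h[-3,-2] = (5 - (-2)) / (-2 - (-3)) = 7
h[-2,0] = (0 - 5) / (0 - (-2)) = -5/2
h[0,7/2] = (-1 - 0) / (7/2 - 0) = -2/7
h[-3,-2,0] = (-5/2 - 7) / (0 - (-3)) = -19/6
h[-2,0,7/2] = (-2/7 - (-5/2)) / (7/2 - (-2)) = 31/77
h[-3,-2,0,7/2] = (31/77 - (-19/6)) / (7/2 - (-3)) = 1649/3003
h(w) = -2 + 7·(w + 3) + (-19/6)·(w + 3)(w + 2) + (1649/3003)·(w + 3)(w + 2)w
Expanding: h(w) = (1649/3003)w^3 - (843/2002)w^2 - (33265/6006)w

h(w) = (1649/3003)w^3 - (843/2002)w^2 - (33265/6006)w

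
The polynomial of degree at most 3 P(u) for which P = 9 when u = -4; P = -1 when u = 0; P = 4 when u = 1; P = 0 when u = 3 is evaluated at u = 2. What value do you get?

38/7

Evaluate each Lagrange basis at u = 2:
L_0(2) = (2)·(1)·(-1)/[(-4)·(-5)·(-7)] = 1/70
L_1(2) = (6)·(1)·(-1)/[(4)·(-1)·(-3)] = -1/2
L_2(2) = (6)·(2)·(-1)/[(5)·(1)·(-2)] = 6/5
L_3(2) = (6)·(2)·(1)/[(7)·(3)·(2)] = 2/7
Sum: 9·(1/70) + (-1)·(-1/2) + 4·(6/5) + 0 = 38/7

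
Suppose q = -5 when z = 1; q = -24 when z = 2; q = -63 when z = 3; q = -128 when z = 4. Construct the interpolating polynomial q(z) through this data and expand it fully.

L_0(z) = (z - 2)(z - 3)(z - 4) / [-6] = -(1/6)z^3 + (3/2)z^2 - (13/3)z + 4
L_1(z) = (z - 1)(z - 3)(z - 4) / [2] = (1/2)z^3 - 4z^2 + (19/2)z - 6
L_2(z) = (z - 1)(z - 2)(z - 4) / [-2] = -(1/2)z^3 + (7/2)z^2 - 7z + 4
L_3(z) = (z - 1)(z - 2)(z - 3) / [6] = (1/6)z^3 - z^2 + (11/6)z - 1
q(z) = (-5)·L_0 + (-24)·L_1 + (-63)·L_2 + (-128)·L_3
  (-5)·L_0(z) = (5/6)z^3 - (15/2)z^2 + (65/3)z - 20
  (-24)·L_1(z) = -12z^3 + 96z^2 - 228z + 144
  (-63)·L_2(z) = (63/2)z^3 - (441/2)z^2 + 441z - 252
  (-128)·L_3(z) = -(64/3)z^3 + 128z^2 - (704/3)z + 128
Adding term by term: -z^3 - 4z^2

q(z) = -z^3 - 4z^2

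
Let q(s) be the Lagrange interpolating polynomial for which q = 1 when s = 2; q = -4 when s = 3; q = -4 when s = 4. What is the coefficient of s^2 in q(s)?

5/2

Build the Lagrange basis polynomials:
L_0(s) = (s - 3)(s - 4) / [2] = (1/2)s^2 - (7/2)s + 6
L_1(s) = (s - 2)(s - 4) / [-1] = -s^2 + 6s - 8
L_2(s) = (s - 2)(s - 3) / [2] = (1/2)s^2 - (5/2)s + 3
q(s) = 1·L_0 + (-4)·L_1 + (-4)·L_2
Only the coefficient of s^2 is needed; take it from each L_i and combine:
1·(1/2) + (-4)·(-1) + (-4)·(1/2) = 5/2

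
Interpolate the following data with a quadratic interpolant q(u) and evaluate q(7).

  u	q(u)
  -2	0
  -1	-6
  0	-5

198

Using Newton's divided-difference form:
q[-2,-1] = (-6 - 0) / (-1 - (-2)) = -6
q[-1,0] = (-5 - (-6)) / (0 - (-1)) = 1
q[-2,-1,0] = (1 - (-6)) / (0 - (-2)) = 7/2
q(7) = 0 + (-6)·(9) + (7/2)·(9)·(8) = 198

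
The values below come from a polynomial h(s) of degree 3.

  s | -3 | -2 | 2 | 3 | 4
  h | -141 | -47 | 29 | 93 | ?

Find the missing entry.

223

The 4 known values determine h uniquely (degree ≤ 3).
L_0(4) = (6)·(2)·(1)/[(-1)·(-5)·(-6)] = -2/5
L_1(4) = (7)·(2)·(1)/[(1)·(-4)·(-5)] = 7/10
L_2(4) = (7)·(6)·(1)/[(5)·(4)·(-1)] = -21/10
L_3(4) = (7)·(6)·(2)/[(6)·(5)·(1)] = 14/5
Sum: (-141)·(-2/5) + (-47)·(7/10) + 29·(-21/10) + 93·(14/5) = 223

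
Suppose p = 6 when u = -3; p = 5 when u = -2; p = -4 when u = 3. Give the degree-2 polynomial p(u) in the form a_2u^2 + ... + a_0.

Build the Lagrange basis polynomials:
L_0(u) = (u + 2)(u - 3) / [6] = (1/6)u^2 - (1/6)u - 1
L_1(u) = (u + 3)(u - 3) / [-5] = -(1/5)u^2 + 9/5
L_2(u) = (u + 3)(u + 2) / [30] = (1/30)u^2 + (1/6)u + 1/5
p(u) = 6·L_0 + 5·L_1 + (-4)·L_2
  6·L_0(u) = u^2 - u - 6
  5·L_1(u) = -u^2 + 9
  (-4)·L_2(u) = -(2/15)u^2 - (2/3)u - 4/5
Adding term by term: -(2/15)u^2 - (5/3)u + 11/5

p(u) = -(2/15)u^2 - (5/3)u + 11/5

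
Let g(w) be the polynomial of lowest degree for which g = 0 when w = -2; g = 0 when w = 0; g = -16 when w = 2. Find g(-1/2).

3/2

Using Newton's divided-difference form:
g[-2,0] = (0 - 0) / (0 - (-2)) = 0
g[0,2] = (-16 - 0) / (2 - 0) = -8
g[-2,0,2] = (-8 - 0) / (2 - (-2)) = -2
g(-1/2) = 0 + 0·(3/2) + (-2)·(3/2)·(-1/2) = 3/2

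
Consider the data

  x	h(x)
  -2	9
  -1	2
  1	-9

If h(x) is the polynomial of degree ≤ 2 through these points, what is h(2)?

Using Newton's divided-difference form:
h[-2,-1] = (2 - 9) / (-1 - (-2)) = -7
h[-1,1] = (-9 - 2) / (1 - (-1)) = -11/2
h[-2,-1,1] = (-11/2 - (-7)) / (1 - (-2)) = 1/2
h(2) = 9 + (-7)·(4) + (1/2)·(4)·(3) = -13

-13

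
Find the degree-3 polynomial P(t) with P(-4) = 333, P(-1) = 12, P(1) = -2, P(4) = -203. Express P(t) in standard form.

P(t) = -4t^3 + 4t^2 - 3t + 1

Build the Lagrange basis polynomials:
L_0(t) = (t + 1)(t - 1)(t - 4) / [-120] = -(1/120)t^3 + (1/30)t^2 + (1/120)t - 1/30
L_1(t) = (t + 4)(t - 1)(t - 4) / [30] = (1/30)t^3 - (1/30)t^2 - (8/15)t + 8/15
L_2(t) = (t + 4)(t + 1)(t - 4) / [-30] = -(1/30)t^3 - (1/30)t^2 + (8/15)t + 8/15
L_3(t) = (t + 4)(t + 1)(t - 1) / [120] = (1/120)t^3 + (1/30)t^2 - (1/120)t - 1/30
P(t) = 333·L_0 + 12·L_1 + (-2)·L_2 + (-203)·L_3
  333·L_0(t) = -(111/40)t^3 + (111/10)t^2 + (111/40)t - 111/10
  12·L_1(t) = (2/5)t^3 - (2/5)t^2 - (32/5)t + 32/5
  (-2)·L_2(t) = (1/15)t^3 + (1/15)t^2 - (16/15)t - 16/15
  (-203)·L_3(t) = -(203/120)t^3 - (203/30)t^2 + (203/120)t + 203/30
Adding term by term: -4t^3 + 4t^2 - 3t + 1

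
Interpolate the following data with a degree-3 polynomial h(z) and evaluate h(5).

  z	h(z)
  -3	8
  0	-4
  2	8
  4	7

-43/7

Evaluate each Lagrange basis at z = 5:
L_0(5) = (5)·(3)·(1)/[(-3)·(-5)·(-7)] = -1/7
L_1(5) = (8)·(3)·(1)/[(3)·(-2)·(-4)] = 1
L_2(5) = (8)·(5)·(1)/[(5)·(2)·(-2)] = -2
L_3(5) = (8)·(5)·(3)/[(7)·(4)·(2)] = 15/7
Sum: 8·(-1/7) + (-4)·(1) + 8·(-2) + 7·(15/7) = -43/7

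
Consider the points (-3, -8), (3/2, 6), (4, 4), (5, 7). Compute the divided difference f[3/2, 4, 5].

38/35

f[3/2,4] = (4 - 6) / (4 - 3/2) = -4/5
f[4,5] = (7 - 4) / (5 - 4) = 3
f[3/2,4,5] = (3 - (-4/5)) / (5 - 3/2) = 38/35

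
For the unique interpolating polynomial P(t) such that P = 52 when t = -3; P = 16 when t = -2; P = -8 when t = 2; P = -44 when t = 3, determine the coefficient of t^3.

L_0(t) = (t + 2)(t - 2)(t - 3) / [-30] = -(1/30)t^3 + (1/10)t^2 + (2/15)t - 2/5
L_1(t) = (t + 3)(t - 2)(t - 3) / [20] = (1/20)t^3 - (1/10)t^2 - (9/20)t + 9/10
L_2(t) = (t + 3)(t + 2)(t - 3) / [-20] = -(1/20)t^3 - (1/10)t^2 + (9/20)t + 9/10
L_3(t) = (t + 3)(t + 2)(t - 2) / [30] = (1/30)t^3 + (1/10)t^2 - (2/15)t - 2/5
P(t) = 52·L_0 + 16·L_1 + (-8)·L_2 + (-44)·L_3
Only the coefficient of t^3 is needed; take it from each L_i and combine:
52·(-1/30) + 16·(1/20) + (-8)·(-1/20) + (-44)·(1/30) = -2

-2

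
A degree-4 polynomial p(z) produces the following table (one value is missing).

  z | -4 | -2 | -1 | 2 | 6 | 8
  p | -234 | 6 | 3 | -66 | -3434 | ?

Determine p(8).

-10194

The 5 known values determine p uniquely (degree ≤ 4).
Evaluate each Lagrange basis at z = 8:
L_0(8) = (10)·(9)·(6)·(2)/[(-2)·(-3)·(-6)·(-10)] = 3
L_1(8) = (12)·(9)·(6)·(2)/[(2)·(-1)·(-4)·(-8)] = -81/4
L_2(8) = (12)·(10)·(6)·(2)/[(3)·(1)·(-3)·(-7)] = 160/7
L_3(8) = (12)·(10)·(9)·(2)/[(6)·(4)·(3)·(-4)] = -15/2
L_4(8) = (12)·(10)·(9)·(6)/[(10)·(8)·(7)·(4)] = 81/28
Sum: (-234)·(3) + 6·(-81/4) + 3·(160/7) + (-66)·(-15/2) + (-3434)·(81/28) = -10194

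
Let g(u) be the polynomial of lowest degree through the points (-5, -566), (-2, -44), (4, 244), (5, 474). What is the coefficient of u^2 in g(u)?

-2

Build the Lagrange basis polynomials:
L_0(u) = (u + 2)(u - 4)(u - 5) / [-270] = -(1/270)u^3 + (7/270)u^2 - (1/135)u - 4/27
L_1(u) = (u + 5)(u - 4)(u - 5) / [126] = (1/126)u^3 - (2/63)u^2 - (25/126)u + 50/63
L_2(u) = (u + 5)(u + 2)(u - 5) / [-54] = -(1/54)u^3 - (1/27)u^2 + (25/54)u + 25/27
L_3(u) = (u + 5)(u + 2)(u - 4) / [70] = (1/70)u^3 + (3/70)u^2 - (9/35)u - 4/7
g(u) = (-566)·L_0 + (-44)·L_1 + 244·L_2 + 474·L_3
Only the coefficient of u^2 is needed; take it from each L_i and combine:
(-566)·(7/270) + (-44)·(-2/63) + 244·(-1/27) + 474·(3/70) = -2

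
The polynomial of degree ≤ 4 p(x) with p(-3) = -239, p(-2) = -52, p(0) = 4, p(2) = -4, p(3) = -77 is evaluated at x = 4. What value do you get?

-316

Evaluate each Lagrange basis at x = 4:
L_0(4) = (6)·(4)·(2)·(1)/[(-1)·(-3)·(-5)·(-6)] = 8/15
L_1(4) = (7)·(4)·(2)·(1)/[(1)·(-2)·(-4)·(-5)] = -7/5
L_2(4) = (7)·(6)·(2)·(1)/[(3)·(2)·(-2)·(-3)] = 7/3
L_3(4) = (7)·(6)·(4)·(1)/[(5)·(4)·(2)·(-1)] = -21/5
L_4(4) = (7)·(6)·(4)·(2)/[(6)·(5)·(3)·(1)] = 56/15
Sum: (-239)·(8/15) + (-52)·(-7/5) + 4·(7/3) + (-4)·(-21/5) + (-77)·(56/15) = -316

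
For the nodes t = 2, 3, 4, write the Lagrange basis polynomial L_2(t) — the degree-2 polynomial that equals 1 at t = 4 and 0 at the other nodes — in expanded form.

L_2(t) = (1/2)t^2 - (5/2)t + 3

L_2(t) = (t - 2)(t - 3) / [(2)·(1)]
       = (t^2 - 5t + 6) / (2)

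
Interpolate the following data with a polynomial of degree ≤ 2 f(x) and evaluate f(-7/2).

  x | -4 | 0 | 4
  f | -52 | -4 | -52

-163/4

L_0(-7/2) = (-7/2)·(-15/2)/[(-4)·(-8)] = 105/128
L_1(-7/2) = (1/2)·(-15/2)/[(4)·(-4)] = 15/64
L_2(-7/2) = (1/2)·(-7/2)/[(8)·(4)] = -7/128
Sum: (-52)·(105/128) + (-4)·(15/64) + (-52)·(-7/128) = -163/4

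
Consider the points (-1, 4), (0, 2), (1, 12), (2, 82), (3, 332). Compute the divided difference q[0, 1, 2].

30

q[0,1] = (12 - 2) / (1 - 0) = 10
q[1,2] = (82 - 12) / (2 - 1) = 70
q[0,1,2] = (70 - 10) / (2 - 0) = 30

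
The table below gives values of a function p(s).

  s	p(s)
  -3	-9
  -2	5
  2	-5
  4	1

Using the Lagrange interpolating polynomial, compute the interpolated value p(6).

1851/35

Evaluate each Lagrange basis at s = 6:
L_0(6) = (8)·(4)·(2)/[(-1)·(-5)·(-7)] = -64/35
L_1(6) = (9)·(4)·(2)/[(1)·(-4)·(-6)] = 3
L_2(6) = (9)·(8)·(2)/[(5)·(4)·(-2)] = -18/5
L_3(6) = (9)·(8)·(4)/[(7)·(6)·(2)] = 24/7
Sum: (-9)·(-64/35) + 5·(3) + (-5)·(-18/5) + 1·(24/7) = 1851/35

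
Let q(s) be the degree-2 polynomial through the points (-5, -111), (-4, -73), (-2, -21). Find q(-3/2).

Evaluate each Lagrange basis at s = -3/2:
L_0(-3/2) = (5/2)·(1/2)/[(-1)·(-3)] = 5/12
L_1(-3/2) = (7/2)·(1/2)/[(1)·(-2)] = -7/8
L_2(-3/2) = (7/2)·(5/2)/[(3)·(2)] = 35/24
Sum: (-111)·(5/12) + (-73)·(-7/8) + (-21)·(35/24) = -13

-13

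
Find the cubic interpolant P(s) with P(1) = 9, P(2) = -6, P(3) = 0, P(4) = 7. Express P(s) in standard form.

Build the Lagrange basis polynomials:
L_0(s) = (s - 2)(s - 3)(s - 4) / [-6] = -(1/6)s^3 + (3/2)s^2 - (13/3)s + 4
L_1(s) = (s - 1)(s - 3)(s - 4) / [2] = (1/2)s^3 - 4s^2 + (19/2)s - 6
L_2(s) = (s - 1)(s - 2)(s - 4) / [-2] = -(1/2)s^3 + (7/2)s^2 - 7s + 4
L_3(s) = (s - 1)(s - 2)(s - 3) / [6] = (1/6)s^3 - s^2 + (11/6)s - 1
P(s) = 9·L_0 + (-6)·L_1 + 0·L_2 + 7·L_3
  9·L_0(s) = -(3/2)s^3 + (27/2)s^2 - 39s + 36
  (-6)·L_1(s) = -3s^3 + 24s^2 - 57s + 36
  0·L_2(s) = 0
  7·L_3(s) = (7/6)s^3 - 7s^2 + (77/6)s - 7
Adding term by term: -(10/3)s^3 + (61/2)s^2 - (499/6)s + 65

P(s) = -(10/3)s^3 + (61/2)s^2 - (499/6)s + 65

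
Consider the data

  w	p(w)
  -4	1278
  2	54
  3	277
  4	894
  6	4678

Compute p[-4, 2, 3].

61

p[-4,2] = (54 - 1278) / (2 - (-4)) = -204
p[2,3] = (277 - 54) / (3 - 2) = 223
p[-4,2,3] = (223 - (-204)) / (3 - (-4)) = 61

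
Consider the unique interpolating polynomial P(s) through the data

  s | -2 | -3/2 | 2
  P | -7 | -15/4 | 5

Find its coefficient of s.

3

Build the Lagrange basis polynomials:
L_0(s) = (s + 3/2)(s - 2) / [2] = (1/2)s^2 - (1/4)s - 3/2
L_1(s) = (s + 2)(s - 2) / [-7/4] = -(4/7)s^2 + 16/7
L_2(s) = (s + 2)(s + 3/2) / [14] = (1/14)s^2 + (1/4)s + 3/14
P(s) = (-7)·L_0 + (-15/4)·L_1 + 5·L_2
Only the coefficient of s is needed; take it from each L_i and combine:
(-7)·(-1/4) + (-15/4)·(0) + 5·(1/4) = 3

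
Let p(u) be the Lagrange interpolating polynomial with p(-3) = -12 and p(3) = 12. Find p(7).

L_0(7) = (4)/[(-6)] = -2/3
L_1(7) = (10)/[(6)] = 5/3
Sum: (-12)·(-2/3) + 12·(5/3) = 28

28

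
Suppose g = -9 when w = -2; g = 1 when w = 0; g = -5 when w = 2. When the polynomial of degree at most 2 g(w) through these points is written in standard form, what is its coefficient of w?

1

L_0(w) = w(w - 2) / [8] = (1/8)w^2 - (1/4)w
L_1(w) = (w + 2)(w - 2) / [-4] = -(1/4)w^2 + 1
L_2(w) = (w + 2)w / [8] = (1/8)w^2 + (1/4)w
g(w) = (-9)·L_0 + 1·L_1 + (-5)·L_2
Only the coefficient of w is needed; take it from each L_i and combine:
(-9)·(-1/4) + 1·(0) + (-5)·(1/4) = 1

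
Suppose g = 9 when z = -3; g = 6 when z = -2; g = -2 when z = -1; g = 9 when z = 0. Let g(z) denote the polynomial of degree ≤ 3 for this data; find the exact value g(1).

63

Evaluate each Lagrange basis at z = 1:
L_0(1) = (3)·(2)·(1)/[(-1)·(-2)·(-3)] = -1
L_1(1) = (4)·(2)·(1)/[(1)·(-1)·(-2)] = 4
L_2(1) = (4)·(3)·(1)/[(2)·(1)·(-1)] = -6
L_3(1) = (4)·(3)·(2)/[(3)·(2)·(1)] = 4
Sum: 9·(-1) + 6·(4) + (-2)·(-6) + 9·(4) = 63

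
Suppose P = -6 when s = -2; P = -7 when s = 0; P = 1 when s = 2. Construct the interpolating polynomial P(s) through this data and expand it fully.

Newton's divided differences:
P[-2,0] = (-7 - (-6)) / (0 - (-2)) = -1/2
P[0,2] = (1 - (-7)) / (2 - 0) = 4
P[-2,0,2] = (4 - (-1/2)) / (2 - (-2)) = 9/8
P(s) = -6 + (-1/2)·(s + 2) + (9/8)·(s + 2)s
Expanding: P(s) = (9/8)s^2 + (7/4)s - 7

P(s) = (9/8)s^2 + (7/4)s - 7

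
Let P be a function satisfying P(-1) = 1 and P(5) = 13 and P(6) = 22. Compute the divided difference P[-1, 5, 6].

P[-1,5] = (13 - 1) / (5 - (-1)) = 2
P[5,6] = (22 - 13) / (6 - 5) = 9
P[-1,5,6] = (9 - 2) / (6 - (-1)) = 1

1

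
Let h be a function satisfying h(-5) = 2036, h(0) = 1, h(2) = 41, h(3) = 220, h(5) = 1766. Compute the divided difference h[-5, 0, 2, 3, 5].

3

h[-5,0] = (1 - 2036) / (0 - (-5)) = -407
h[0,2] = (41 - 1) / (2 - 0) = 20
h[2,3] = (220 - 41) / (3 - 2) = 179
h[3,5] = (1766 - 220) / (5 - 3) = 773
h[-5,0,2] = (20 - (-407)) / (2 - (-5)) = 61
h[0,2,3] = (179 - 20) / (3 - 0) = 53
h[2,3,5] = (773 - 179) / (5 - 2) = 198
h[-5,0,2,3] = (53 - 61) / (3 - (-5)) = -1
h[0,2,3,5] = (198 - 53) / (5 - 0) = 29
h[-5,0,2,3,5] = (29 - (-1)) / (5 - (-5)) = 3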